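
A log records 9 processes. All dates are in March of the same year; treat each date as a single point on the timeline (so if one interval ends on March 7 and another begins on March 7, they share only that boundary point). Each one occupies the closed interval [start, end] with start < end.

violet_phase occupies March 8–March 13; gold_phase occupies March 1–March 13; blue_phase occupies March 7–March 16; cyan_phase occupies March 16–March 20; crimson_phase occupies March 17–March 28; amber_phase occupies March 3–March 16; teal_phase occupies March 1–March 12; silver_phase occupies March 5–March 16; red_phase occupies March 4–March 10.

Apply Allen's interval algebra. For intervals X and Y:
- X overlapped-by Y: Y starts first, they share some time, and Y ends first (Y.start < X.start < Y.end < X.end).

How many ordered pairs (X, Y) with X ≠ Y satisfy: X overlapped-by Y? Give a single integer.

11

Checking all 72 ordered pairs for relation 'overlapped-by'; matching pairs in alphabetical order:
(amber_phase, gold_phase): amber_phase overlapped-by gold_phase ✓
(amber_phase, teal_phase): amber_phase overlapped-by teal_phase ✓
(blue_phase, gold_phase): blue_phase overlapped-by gold_phase ✓
(blue_phase, red_phase): blue_phase overlapped-by red_phase ✓
(blue_phase, teal_phase): blue_phase overlapped-by teal_phase ✓
(crimson_phase, cyan_phase): crimson_phase overlapped-by cyan_phase ✓
(silver_phase, gold_phase): silver_phase overlapped-by gold_phase ✓
(silver_phase, red_phase): silver_phase overlapped-by red_phase ✓
(silver_phase, teal_phase): silver_phase overlapped-by teal_phase ✓
(violet_phase, red_phase): violet_phase overlapped-by red_phase ✓
(violet_phase, teal_phase): violet_phase overlapped-by teal_phase ✓
Count: 11.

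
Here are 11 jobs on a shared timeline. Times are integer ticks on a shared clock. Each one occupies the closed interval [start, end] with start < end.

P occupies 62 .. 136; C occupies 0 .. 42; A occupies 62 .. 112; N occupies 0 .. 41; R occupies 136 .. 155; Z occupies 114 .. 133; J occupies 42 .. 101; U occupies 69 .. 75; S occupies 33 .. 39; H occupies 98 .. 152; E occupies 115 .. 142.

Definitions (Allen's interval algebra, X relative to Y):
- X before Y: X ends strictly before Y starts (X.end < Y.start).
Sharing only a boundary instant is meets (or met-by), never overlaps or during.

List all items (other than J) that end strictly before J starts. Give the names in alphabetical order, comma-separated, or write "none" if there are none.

N, S

Target J = [42, 101].
A [62, 112] → overlapped-by → no.
C [0, 42] → meets → no.
E [115, 142] → after → no.
H [98, 152] → overlapped-by → no.
N [0, 41] → before → yes.
P [62, 136] → overlapped-by → no.
R [136, 155] → after → no.
S [33, 39] → before → yes.
U [69, 75] → during → no.
Z [114, 133] → after → no.
Result: N, S.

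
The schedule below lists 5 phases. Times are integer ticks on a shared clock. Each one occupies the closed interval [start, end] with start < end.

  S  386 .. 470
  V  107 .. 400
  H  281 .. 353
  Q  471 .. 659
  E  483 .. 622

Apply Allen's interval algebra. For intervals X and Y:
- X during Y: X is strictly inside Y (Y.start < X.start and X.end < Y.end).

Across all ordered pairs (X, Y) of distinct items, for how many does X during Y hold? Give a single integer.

2

Checking all 20 ordered pairs for relation 'during'; matching pairs in alphabetical order:
(E, Q): E during Q ✓
(H, V): H during V ✓
Count: 2.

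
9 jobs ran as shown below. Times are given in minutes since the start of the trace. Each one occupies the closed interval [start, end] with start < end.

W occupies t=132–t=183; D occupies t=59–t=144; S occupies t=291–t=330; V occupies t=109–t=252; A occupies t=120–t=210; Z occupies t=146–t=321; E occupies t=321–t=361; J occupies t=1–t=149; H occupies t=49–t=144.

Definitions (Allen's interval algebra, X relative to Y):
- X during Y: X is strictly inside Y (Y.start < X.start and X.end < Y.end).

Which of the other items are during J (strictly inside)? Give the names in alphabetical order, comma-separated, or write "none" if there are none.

Target J = [t=1, t=149].
A [t=120, t=210] → overlapped-by → no.
D [t=59, t=144] → during → yes.
E [t=321, t=361] → after → no.
H [t=49, t=144] → during → yes.
S [t=291, t=330] → after → no.
V [t=109, t=252] → overlapped-by → no.
W [t=132, t=183] → overlapped-by → no.
Z [t=146, t=321] → overlapped-by → no.
Result: D, H.

D, H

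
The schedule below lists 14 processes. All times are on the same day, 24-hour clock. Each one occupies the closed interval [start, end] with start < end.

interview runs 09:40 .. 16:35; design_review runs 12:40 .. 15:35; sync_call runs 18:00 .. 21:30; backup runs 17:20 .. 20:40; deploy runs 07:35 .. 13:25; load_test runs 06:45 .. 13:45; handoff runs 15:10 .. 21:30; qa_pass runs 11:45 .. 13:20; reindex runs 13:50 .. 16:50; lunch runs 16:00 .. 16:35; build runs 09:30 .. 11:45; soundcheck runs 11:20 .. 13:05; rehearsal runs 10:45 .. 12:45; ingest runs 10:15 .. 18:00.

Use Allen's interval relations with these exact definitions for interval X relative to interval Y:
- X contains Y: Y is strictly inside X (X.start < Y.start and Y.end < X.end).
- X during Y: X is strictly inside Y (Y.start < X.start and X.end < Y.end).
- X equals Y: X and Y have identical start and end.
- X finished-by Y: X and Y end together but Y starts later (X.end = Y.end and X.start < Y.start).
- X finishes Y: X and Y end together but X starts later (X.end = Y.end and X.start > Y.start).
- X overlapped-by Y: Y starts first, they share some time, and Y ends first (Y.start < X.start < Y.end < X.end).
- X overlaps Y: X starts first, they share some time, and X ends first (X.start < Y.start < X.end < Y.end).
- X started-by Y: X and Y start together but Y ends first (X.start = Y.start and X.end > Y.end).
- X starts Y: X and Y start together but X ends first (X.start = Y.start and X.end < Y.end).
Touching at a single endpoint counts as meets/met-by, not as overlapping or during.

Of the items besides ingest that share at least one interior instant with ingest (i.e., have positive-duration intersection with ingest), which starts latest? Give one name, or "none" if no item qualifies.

Target ingest = [10:15, 18:00].
backup [17:20, 20:40] → overlapped-by → candidate.
build [09:30, 11:45] → overlaps → candidate.
deploy [07:35, 13:25] → overlaps → candidate.
design_review [12:40, 15:35] → during → candidate.
handoff [15:10, 21:30] → overlapped-by → candidate.
interview [09:40, 16:35] → overlaps → candidate.
load_test [06:45, 13:45] → overlaps → candidate.
lunch [16:00, 16:35] → during → candidate.
qa_pass [11:45, 13:20] → during → candidate.
rehearsal [10:45, 12:45] → during → candidate.
reindex [13:50, 16:50] → during → candidate.
soundcheck [11:20, 13:05] → during → candidate.
sync_call [18:00, 21:30] → met-by → excluded.
Among candidates, latest start is 17:20 → backup.

backup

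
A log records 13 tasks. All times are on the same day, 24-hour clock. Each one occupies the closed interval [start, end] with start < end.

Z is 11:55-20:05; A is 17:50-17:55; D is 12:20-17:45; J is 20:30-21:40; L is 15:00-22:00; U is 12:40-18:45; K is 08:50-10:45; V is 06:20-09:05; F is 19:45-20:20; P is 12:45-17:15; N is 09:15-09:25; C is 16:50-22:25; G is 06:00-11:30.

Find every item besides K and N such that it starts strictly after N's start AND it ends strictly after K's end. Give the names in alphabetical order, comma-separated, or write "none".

Conditions: its start is strictly after N's start (X.start > 09:15) AND its end is strictly after K's end (X.end > 10:45).
A: start 17:50 > 09:15? ✓; end 17:55 > 10:45? ✓ → yes.
C: start 16:50 > 09:15? ✓; end 22:25 > 10:45? ✓ → yes.
D: start 12:20 > 09:15? ✓; end 17:45 > 10:45? ✓ → yes.
F: start 19:45 > 09:15? ✓; end 20:20 > 10:45? ✓ → yes.
G: start 06:00 > 09:15? ✗; end 11:30 > 10:45? ✓ → no.
J: start 20:30 > 09:15? ✓; end 21:40 > 10:45? ✓ → yes.
L: start 15:00 > 09:15? ✓; end 22:00 > 10:45? ✓ → yes.
P: start 12:45 > 09:15? ✓; end 17:15 > 10:45? ✓ → yes.
U: start 12:40 > 09:15? ✓; end 18:45 > 10:45? ✓ → yes.
V: start 06:20 > 09:15? ✗; end 09:05 > 10:45? ✗ → no.
Z: start 11:55 > 09:15? ✓; end 20:05 > 10:45? ✓ → yes.
Result: A, C, D, F, J, L, P, U, Z.

A, C, D, F, J, L, P, U, Z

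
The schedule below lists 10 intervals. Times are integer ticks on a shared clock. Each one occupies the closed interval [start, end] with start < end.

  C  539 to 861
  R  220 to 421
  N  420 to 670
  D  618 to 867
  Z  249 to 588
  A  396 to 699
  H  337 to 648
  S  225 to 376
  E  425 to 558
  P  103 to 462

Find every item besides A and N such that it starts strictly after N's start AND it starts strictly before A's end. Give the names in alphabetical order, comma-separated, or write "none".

C, D, E

Conditions: its start is strictly after N's start (X.start > 420) AND its start is strictly before A's end (X.start < 699).
C: start 539 > 420? ✓; start 539 < 699? ✓ → yes.
D: start 618 > 420? ✓; start 618 < 699? ✓ → yes.
E: start 425 > 420? ✓; start 425 < 699? ✓ → yes.
H: start 337 > 420? ✗; start 337 < 699? ✓ → no.
P: start 103 > 420? ✗; start 103 < 699? ✓ → no.
R: start 220 > 420? ✗; start 220 < 699? ✓ → no.
S: start 225 > 420? ✗; start 225 < 699? ✓ → no.
Z: start 249 > 420? ✗; start 249 < 699? ✓ → no.
Result: C, D, E.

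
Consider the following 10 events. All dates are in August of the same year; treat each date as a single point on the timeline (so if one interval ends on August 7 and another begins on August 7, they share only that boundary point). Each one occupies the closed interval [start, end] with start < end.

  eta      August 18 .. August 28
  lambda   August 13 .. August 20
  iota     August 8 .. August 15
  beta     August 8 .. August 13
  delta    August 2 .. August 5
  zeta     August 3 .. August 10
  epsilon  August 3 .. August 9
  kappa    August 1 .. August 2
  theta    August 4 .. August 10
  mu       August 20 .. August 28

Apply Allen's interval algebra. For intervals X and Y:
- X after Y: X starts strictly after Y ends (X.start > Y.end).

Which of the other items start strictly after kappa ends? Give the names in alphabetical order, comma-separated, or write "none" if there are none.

Target kappa = [August 1, August 2].
beta [August 8, August 13] → after → yes.
delta [August 2, August 5] → met-by → no.
epsilon [August 3, August 9] → after → yes.
eta [August 18, August 28] → after → yes.
iota [August 8, August 15] → after → yes.
lambda [August 13, August 20] → after → yes.
mu [August 20, August 28] → after → yes.
theta [August 4, August 10] → after → yes.
zeta [August 3, August 10] → after → yes.
Result: beta, epsilon, eta, iota, lambda, mu, theta, zeta.

beta, epsilon, eta, iota, lambda, mu, theta, zeta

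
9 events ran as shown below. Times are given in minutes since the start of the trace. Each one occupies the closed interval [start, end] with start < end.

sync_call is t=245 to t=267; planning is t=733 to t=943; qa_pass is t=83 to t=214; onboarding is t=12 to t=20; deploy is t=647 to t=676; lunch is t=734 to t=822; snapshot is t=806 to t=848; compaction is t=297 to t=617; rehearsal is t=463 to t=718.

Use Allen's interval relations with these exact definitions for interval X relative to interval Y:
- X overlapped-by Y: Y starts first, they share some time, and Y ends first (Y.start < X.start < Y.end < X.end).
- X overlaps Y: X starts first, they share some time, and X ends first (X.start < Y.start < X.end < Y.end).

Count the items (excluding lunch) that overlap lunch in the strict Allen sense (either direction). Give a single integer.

Target lunch = [t=734, t=822].
compaction [t=297, t=617] → before → no.
deploy [t=647, t=676] → before → no.
onboarding [t=12, t=20] → before → no.
planning [t=733, t=943] → contains → no.
qa_pass [t=83, t=214] → before → no.
rehearsal [t=463, t=718] → before → no.
snapshot [t=806, t=848] → overlapped-by → counts.
sync_call [t=245, t=267] → before → no.
Total: 1.

1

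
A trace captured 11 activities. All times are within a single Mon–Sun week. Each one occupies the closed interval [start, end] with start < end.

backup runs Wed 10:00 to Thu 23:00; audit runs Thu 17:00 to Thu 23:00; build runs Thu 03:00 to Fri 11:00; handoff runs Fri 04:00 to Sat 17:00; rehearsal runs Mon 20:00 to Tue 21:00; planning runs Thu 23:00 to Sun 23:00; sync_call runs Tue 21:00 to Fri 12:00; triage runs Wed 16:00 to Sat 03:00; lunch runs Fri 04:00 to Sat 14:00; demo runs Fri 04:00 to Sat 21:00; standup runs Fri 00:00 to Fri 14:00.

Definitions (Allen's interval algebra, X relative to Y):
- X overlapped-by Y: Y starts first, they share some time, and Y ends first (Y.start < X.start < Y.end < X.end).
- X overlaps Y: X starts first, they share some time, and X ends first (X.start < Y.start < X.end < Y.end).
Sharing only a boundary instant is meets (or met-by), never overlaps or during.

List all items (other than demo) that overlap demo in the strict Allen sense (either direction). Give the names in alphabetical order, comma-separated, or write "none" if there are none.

build, standup, sync_call, triage

Target demo = [Fri 04:00, Sat 21:00].
audit [Thu 17:00, Thu 23:00] → before → no.
backup [Wed 10:00, Thu 23:00] → before → no.
build [Thu 03:00, Fri 11:00] → overlaps → yes.
handoff [Fri 04:00, Sat 17:00] → starts → no.
lunch [Fri 04:00, Sat 14:00] → starts → no.
planning [Thu 23:00, Sun 23:00] → contains → no.
rehearsal [Mon 20:00, Tue 21:00] → before → no.
standup [Fri 00:00, Fri 14:00] → overlaps → yes.
sync_call [Tue 21:00, Fri 12:00] → overlaps → yes.
triage [Wed 16:00, Sat 03:00] → overlaps → yes.
Result: build, standup, sync_call, triage.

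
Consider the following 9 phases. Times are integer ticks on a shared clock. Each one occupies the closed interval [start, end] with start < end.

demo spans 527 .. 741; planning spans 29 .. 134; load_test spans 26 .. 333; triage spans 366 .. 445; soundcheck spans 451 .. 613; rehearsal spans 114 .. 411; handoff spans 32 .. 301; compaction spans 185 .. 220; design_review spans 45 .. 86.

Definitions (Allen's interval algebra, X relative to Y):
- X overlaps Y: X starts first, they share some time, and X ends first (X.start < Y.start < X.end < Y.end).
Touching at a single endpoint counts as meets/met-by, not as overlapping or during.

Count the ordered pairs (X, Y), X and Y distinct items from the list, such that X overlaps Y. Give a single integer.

Checking all 72 ordered pairs for relation 'overlaps'; matching pairs in alphabetical order:
(handoff, rehearsal): handoff overlaps rehearsal ✓
(load_test, rehearsal): load_test overlaps rehearsal ✓
(planning, handoff): planning overlaps handoff ✓
(planning, rehearsal): planning overlaps rehearsal ✓
(rehearsal, triage): rehearsal overlaps triage ✓
(soundcheck, demo): soundcheck overlaps demo ✓
Count: 6.

6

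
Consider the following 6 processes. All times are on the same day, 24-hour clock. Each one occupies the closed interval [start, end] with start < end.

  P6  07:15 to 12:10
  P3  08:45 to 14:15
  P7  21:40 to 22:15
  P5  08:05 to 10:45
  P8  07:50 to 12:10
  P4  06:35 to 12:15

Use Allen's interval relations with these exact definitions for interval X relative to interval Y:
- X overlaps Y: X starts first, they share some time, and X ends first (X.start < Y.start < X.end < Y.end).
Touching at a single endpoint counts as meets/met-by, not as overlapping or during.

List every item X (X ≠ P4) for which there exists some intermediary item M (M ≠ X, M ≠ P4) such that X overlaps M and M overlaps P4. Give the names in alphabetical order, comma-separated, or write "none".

none

Target P4 = [06:35, 12:15].
Intermediaries M with M overlaps P4: none.
Union: none.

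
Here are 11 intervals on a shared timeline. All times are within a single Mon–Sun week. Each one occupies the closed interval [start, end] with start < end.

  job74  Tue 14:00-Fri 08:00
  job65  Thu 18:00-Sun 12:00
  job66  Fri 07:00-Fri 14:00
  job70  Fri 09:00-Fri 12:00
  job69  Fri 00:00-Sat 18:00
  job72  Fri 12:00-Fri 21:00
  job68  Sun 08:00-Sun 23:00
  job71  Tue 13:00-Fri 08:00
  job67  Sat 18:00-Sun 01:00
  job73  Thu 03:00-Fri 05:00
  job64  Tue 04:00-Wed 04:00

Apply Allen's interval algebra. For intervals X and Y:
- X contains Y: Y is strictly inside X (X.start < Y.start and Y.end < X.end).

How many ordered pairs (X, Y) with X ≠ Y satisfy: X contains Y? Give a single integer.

11

Checking all 110 ordered pairs for relation 'contains'; matching pairs in alphabetical order:
(job65, job66): job65 contains job66 ✓
(job65, job67): job65 contains job67 ✓
(job65, job69): job65 contains job69 ✓
(job65, job70): job65 contains job70 ✓
(job65, job72): job65 contains job72 ✓
(job66, job70): job66 contains job70 ✓
(job69, job66): job69 contains job66 ✓
(job69, job70): job69 contains job70 ✓
(job69, job72): job69 contains job72 ✓
(job71, job73): job71 contains job73 ✓
(job74, job73): job74 contains job73 ✓
Count: 11.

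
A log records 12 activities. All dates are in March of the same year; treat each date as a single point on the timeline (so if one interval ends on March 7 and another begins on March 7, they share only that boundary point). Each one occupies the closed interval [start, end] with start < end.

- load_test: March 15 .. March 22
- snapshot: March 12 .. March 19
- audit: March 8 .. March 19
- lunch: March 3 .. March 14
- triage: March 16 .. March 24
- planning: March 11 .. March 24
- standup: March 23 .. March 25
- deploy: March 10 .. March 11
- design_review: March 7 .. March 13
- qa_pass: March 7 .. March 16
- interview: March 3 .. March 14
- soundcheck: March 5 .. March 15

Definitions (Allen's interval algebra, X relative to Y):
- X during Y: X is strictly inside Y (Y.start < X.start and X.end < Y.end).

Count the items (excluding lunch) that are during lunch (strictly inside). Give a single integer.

2

Target lunch = [March 3, March 14].
audit [March 8, March 19] → overlapped-by → no.
deploy [March 10, March 11] → during → counts.
design_review [March 7, March 13] → during → counts.
interview [March 3, March 14] → equals → no.
load_test [March 15, March 22] → after → no.
planning [March 11, March 24] → overlapped-by → no.
qa_pass [March 7, March 16] → overlapped-by → no.
snapshot [March 12, March 19] → overlapped-by → no.
soundcheck [March 5, March 15] → overlapped-by → no.
standup [March 23, March 25] → after → no.
triage [March 16, March 24] → after → no.
Total: 2.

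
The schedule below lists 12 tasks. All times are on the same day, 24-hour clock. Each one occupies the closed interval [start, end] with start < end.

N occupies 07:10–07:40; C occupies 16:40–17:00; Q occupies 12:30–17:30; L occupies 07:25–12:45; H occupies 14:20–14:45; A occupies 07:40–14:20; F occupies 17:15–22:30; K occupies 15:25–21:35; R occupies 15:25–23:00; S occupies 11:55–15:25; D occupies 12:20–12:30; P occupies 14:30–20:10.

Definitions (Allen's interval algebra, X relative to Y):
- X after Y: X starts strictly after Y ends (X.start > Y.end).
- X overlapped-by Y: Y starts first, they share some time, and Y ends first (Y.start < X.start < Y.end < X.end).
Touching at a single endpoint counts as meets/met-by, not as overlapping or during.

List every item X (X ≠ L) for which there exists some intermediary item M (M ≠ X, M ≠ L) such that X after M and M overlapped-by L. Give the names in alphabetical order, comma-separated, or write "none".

Target L = [07:25, 12:45].
Intermediaries M with M overlapped-by L: A, Q, S.
Via A — items with X after A: C, F, K, P, R.
Via Q — items with X after Q: none.
Via S — items with X after S: C, F.
Union: C, F, K, P, R.

C, F, K, P, R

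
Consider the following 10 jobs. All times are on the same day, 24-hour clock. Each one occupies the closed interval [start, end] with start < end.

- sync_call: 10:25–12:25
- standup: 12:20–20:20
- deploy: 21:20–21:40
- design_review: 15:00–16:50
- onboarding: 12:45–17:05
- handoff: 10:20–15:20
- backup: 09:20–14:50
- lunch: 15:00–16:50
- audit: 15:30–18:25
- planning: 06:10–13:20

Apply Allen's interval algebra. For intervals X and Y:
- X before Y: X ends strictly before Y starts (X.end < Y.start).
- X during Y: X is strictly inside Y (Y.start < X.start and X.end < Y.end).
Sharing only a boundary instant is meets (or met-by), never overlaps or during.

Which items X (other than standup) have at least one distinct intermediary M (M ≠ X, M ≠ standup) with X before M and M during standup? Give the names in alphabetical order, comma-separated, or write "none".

backup, handoff, planning, sync_call

Target standup = [12:20, 20:20].
Intermediaries M with M during standup: audit, design_review, lunch, onboarding.
Via audit — items with X before audit: backup, handoff, planning, sync_call.
Via design_review — items with X before design_review: backup, planning, sync_call.
Via lunch — items with X before lunch: backup, planning, sync_call.
Via onboarding — items with X before onboarding: sync_call.
Union: backup, handoff, planning, sync_call.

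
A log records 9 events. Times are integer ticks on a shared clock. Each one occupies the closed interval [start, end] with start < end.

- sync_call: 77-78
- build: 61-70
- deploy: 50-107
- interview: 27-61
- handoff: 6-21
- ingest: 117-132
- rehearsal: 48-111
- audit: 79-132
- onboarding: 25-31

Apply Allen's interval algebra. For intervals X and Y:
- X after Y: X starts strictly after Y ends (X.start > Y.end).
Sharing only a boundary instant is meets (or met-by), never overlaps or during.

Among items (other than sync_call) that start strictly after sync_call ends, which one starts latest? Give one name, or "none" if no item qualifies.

Target sync_call = [77, 78].
audit [79, 132] → after → candidate.
build [61, 70] → before → excluded.
deploy [50, 107] → contains → excluded.
handoff [6, 21] → before → excluded.
ingest [117, 132] → after → candidate.
interview [27, 61] → before → excluded.
onboarding [25, 31] → before → excluded.
rehearsal [48, 111] → contains → excluded.
Among candidates, latest start is 117 → ingest.

ingest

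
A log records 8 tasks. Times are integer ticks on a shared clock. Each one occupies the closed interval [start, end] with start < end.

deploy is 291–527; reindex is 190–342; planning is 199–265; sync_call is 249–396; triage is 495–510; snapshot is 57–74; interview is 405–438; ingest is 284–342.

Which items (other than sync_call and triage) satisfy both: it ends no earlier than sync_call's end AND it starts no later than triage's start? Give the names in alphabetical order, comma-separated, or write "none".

deploy, interview

Conditions: its end is no earlier than sync_call's end (X.end >= 396) AND its start is no later than triage's start (X.start <= 495).
deploy: end 527 >= 396? ✓; start 291 <= 495? ✓ → yes.
ingest: end 342 >= 396? ✗; start 284 <= 495? ✓ → no.
interview: end 438 >= 396? ✓; start 405 <= 495? ✓ → yes.
planning: end 265 >= 396? ✗; start 199 <= 495? ✓ → no.
reindex: end 342 >= 396? ✗; start 190 <= 495? ✓ → no.
snapshot: end 74 >= 396? ✗; start 57 <= 495? ✓ → no.
Result: deploy, interview.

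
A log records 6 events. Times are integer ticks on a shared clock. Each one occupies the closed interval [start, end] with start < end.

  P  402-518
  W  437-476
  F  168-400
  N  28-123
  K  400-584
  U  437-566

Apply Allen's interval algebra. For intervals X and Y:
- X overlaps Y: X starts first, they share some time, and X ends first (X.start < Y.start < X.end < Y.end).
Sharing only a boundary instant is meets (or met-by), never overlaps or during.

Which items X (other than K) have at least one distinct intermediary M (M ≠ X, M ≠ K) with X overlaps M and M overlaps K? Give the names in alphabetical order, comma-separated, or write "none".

Target K = [400, 584].
Intermediaries M with M overlaps K: none.
Union: none.

none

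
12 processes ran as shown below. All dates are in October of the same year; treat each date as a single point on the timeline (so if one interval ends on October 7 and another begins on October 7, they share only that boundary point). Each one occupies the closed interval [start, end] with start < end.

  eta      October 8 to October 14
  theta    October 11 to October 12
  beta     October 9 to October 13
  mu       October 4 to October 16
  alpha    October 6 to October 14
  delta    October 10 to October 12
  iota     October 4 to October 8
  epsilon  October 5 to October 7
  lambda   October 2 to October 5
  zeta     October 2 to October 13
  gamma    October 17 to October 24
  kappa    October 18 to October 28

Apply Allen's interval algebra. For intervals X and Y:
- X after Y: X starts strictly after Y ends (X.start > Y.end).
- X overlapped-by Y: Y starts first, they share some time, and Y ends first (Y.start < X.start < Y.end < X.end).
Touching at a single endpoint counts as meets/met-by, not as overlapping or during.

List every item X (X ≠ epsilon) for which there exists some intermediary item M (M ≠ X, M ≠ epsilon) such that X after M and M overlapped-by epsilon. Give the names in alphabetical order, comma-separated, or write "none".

gamma, kappa

Target epsilon = [October 5, October 7].
Intermediaries M with M overlapped-by epsilon: alpha.
Via alpha — items with X after alpha: gamma, kappa.
Union: gamma, kappa.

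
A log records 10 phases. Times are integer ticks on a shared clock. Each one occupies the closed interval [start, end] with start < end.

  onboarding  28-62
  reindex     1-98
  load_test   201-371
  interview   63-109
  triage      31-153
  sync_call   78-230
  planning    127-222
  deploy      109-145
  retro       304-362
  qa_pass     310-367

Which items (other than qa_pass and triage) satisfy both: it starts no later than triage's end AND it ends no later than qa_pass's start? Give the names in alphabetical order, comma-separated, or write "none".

Conditions: its start is no later than triage's end (X.start <= 153) AND its end is no later than qa_pass's start (X.end <= 310).
deploy: start 109 <= 153? ✓; end 145 <= 310? ✓ → yes.
interview: start 63 <= 153? ✓; end 109 <= 310? ✓ → yes.
load_test: start 201 <= 153? ✗; end 371 <= 310? ✗ → no.
onboarding: start 28 <= 153? ✓; end 62 <= 310? ✓ → yes.
planning: start 127 <= 153? ✓; end 222 <= 310? ✓ → yes.
reindex: start 1 <= 153? ✓; end 98 <= 310? ✓ → yes.
retro: start 304 <= 153? ✗; end 362 <= 310? ✗ → no.
sync_call: start 78 <= 153? ✓; end 230 <= 310? ✓ → yes.
Result: deploy, interview, onboarding, planning, reindex, sync_call.

deploy, interview, onboarding, planning, reindex, sync_call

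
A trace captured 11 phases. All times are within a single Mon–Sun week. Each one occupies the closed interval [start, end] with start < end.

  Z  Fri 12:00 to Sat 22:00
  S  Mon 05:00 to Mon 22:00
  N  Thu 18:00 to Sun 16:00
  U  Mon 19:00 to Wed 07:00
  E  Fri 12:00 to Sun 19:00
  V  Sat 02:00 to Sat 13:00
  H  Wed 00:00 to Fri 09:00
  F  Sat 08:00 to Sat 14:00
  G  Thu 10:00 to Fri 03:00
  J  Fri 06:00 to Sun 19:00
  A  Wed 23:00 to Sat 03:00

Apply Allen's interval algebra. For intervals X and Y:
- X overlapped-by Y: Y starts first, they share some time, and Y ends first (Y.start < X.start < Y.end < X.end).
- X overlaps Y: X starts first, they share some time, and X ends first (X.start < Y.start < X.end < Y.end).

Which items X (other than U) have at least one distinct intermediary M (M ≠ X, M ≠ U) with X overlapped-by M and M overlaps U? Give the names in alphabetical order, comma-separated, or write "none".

none

Target U = [Mon 19:00, Wed 07:00].
Intermediaries M with M overlaps U: S.
Via S — items with X overlapped-by S: none.
Union: none.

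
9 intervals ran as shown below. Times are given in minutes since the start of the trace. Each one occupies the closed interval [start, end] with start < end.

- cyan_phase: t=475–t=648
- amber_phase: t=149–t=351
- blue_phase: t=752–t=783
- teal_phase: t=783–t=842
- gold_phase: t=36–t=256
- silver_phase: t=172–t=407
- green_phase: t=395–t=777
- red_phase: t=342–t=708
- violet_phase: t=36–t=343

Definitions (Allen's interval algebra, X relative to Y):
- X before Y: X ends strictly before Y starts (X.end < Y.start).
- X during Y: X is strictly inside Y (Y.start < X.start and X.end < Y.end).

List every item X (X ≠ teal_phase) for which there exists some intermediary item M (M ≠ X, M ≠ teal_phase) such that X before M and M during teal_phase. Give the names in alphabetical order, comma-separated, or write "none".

Target teal_phase = [t=783, t=842].
Intermediaries M with M during teal_phase: none.
Union: none.

none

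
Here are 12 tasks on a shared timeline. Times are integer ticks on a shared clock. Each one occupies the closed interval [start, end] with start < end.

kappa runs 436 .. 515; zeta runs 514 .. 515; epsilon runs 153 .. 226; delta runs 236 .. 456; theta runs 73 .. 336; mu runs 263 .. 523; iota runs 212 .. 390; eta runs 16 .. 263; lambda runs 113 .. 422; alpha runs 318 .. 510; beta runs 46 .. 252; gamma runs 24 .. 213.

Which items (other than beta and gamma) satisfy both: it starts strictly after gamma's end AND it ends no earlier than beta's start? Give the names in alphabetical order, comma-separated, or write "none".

Conditions: its start is strictly after gamma's end (X.start > 213) AND its end is no earlier than beta's start (X.end >= 46).
alpha: start 318 > 213? ✓; end 510 >= 46? ✓ → yes.
delta: start 236 > 213? ✓; end 456 >= 46? ✓ → yes.
epsilon: start 153 > 213? ✗; end 226 >= 46? ✓ → no.
eta: start 16 > 213? ✗; end 263 >= 46? ✓ → no.
iota: start 212 > 213? ✗; end 390 >= 46? ✓ → no.
kappa: start 436 > 213? ✓; end 515 >= 46? ✓ → yes.
lambda: start 113 > 213? ✗; end 422 >= 46? ✓ → no.
mu: start 263 > 213? ✓; end 523 >= 46? ✓ → yes.
theta: start 73 > 213? ✗; end 336 >= 46? ✓ → no.
zeta: start 514 > 213? ✓; end 515 >= 46? ✓ → yes.
Result: alpha, delta, kappa, mu, zeta.

alpha, delta, kappa, mu, zeta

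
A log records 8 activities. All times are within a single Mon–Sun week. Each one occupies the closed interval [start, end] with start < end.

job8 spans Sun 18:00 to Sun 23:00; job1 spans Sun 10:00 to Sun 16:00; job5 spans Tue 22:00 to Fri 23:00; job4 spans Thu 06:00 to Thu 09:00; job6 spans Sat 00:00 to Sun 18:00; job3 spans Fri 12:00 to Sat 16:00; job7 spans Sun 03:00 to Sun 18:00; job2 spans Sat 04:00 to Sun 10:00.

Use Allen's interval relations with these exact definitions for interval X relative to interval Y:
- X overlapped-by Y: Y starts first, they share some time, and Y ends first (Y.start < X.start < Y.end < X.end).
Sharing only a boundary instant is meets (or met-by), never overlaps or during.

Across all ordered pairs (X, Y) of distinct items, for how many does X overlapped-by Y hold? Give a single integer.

Checking all 56 ordered pairs for relation 'overlapped-by'; matching pairs in alphabetical order:
(job2, job3): job2 overlapped-by job3 ✓
(job3, job5): job3 overlapped-by job5 ✓
(job6, job3): job6 overlapped-by job3 ✓
(job7, job2): job7 overlapped-by job2 ✓
Count: 4.

4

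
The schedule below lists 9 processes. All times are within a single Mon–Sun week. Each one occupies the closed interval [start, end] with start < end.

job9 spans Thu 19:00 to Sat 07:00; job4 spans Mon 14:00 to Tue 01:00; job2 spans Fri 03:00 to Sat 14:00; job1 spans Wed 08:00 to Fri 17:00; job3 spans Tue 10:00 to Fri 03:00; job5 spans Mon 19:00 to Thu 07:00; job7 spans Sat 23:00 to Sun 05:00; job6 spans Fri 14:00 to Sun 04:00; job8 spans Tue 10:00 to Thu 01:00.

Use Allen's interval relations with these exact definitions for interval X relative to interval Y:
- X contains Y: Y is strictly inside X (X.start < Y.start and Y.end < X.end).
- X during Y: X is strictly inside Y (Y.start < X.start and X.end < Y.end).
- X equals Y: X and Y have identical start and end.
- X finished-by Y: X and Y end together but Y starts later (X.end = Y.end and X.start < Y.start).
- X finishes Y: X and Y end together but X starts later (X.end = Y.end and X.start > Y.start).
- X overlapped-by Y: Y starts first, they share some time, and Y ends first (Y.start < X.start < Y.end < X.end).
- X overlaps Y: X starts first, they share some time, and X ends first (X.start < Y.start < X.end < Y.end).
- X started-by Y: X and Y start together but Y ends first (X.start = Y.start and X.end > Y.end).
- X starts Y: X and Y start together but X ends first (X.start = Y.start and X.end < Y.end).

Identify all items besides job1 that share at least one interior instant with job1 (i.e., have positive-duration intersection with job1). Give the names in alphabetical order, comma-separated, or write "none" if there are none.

Target job1 = [Wed 08:00, Fri 17:00].
job2 [Fri 03:00, Sat 14:00] → overlapped-by → yes.
job3 [Tue 10:00, Fri 03:00] → overlaps → yes.
job4 [Mon 14:00, Tue 01:00] → before → no.
job5 [Mon 19:00, Thu 07:00] → overlaps → yes.
job6 [Fri 14:00, Sun 04:00] → overlapped-by → yes.
job7 [Sat 23:00, Sun 05:00] → after → no.
job8 [Tue 10:00, Thu 01:00] → overlaps → yes.
job9 [Thu 19:00, Sat 07:00] → overlapped-by → yes.
Result: job2, job3, job5, job6, job8, job9.

job2, job3, job5, job6, job8, job9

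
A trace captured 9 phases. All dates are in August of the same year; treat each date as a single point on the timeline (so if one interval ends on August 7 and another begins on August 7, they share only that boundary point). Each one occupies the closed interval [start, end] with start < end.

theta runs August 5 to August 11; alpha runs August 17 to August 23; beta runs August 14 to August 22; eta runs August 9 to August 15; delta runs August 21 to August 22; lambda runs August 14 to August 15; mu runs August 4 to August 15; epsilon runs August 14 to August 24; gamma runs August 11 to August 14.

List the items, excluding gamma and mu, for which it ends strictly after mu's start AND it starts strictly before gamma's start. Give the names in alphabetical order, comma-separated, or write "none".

eta, theta

Conditions: its end is strictly after mu's start (X.end > August 4) AND its start is strictly before gamma's start (X.start < August 11).
alpha: end August 23 > August 4? ✓; start August 17 < August 11? ✗ → no.
beta: end August 22 > August 4? ✓; start August 14 < August 11? ✗ → no.
delta: end August 22 > August 4? ✓; start August 21 < August 11? ✗ → no.
epsilon: end August 24 > August 4? ✓; start August 14 < August 11? ✗ → no.
eta: end August 15 > August 4? ✓; start August 9 < August 11? ✓ → yes.
lambda: end August 15 > August 4? ✓; start August 14 < August 11? ✗ → no.
theta: end August 11 > August 4? ✓; start August 5 < August 11? ✓ → yes.
Result: eta, theta.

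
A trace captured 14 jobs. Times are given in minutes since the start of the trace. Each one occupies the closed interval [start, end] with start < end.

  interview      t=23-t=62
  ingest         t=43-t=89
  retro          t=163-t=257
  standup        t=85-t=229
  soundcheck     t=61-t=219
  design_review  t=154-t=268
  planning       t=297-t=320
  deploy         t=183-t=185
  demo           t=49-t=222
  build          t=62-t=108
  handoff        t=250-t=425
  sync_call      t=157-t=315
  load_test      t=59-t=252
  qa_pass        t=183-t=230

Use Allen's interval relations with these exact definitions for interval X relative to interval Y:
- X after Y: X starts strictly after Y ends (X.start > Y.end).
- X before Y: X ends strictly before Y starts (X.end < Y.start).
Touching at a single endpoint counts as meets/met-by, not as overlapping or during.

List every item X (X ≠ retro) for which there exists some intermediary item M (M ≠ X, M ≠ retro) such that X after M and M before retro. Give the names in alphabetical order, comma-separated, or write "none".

Target retro = [t=163, t=257].
Intermediaries M with M before retro: build, ingest, interview.
Via build — items with X after build: deploy, design_review, handoff, planning, qa_pass, sync_call.
Via ingest — items with X after ingest: deploy, design_review, handoff, planning, qa_pass, sync_call.
Via interview — items with X after interview: deploy, design_review, handoff, planning, qa_pass, standup, sync_call.
Union: deploy, design_review, handoff, planning, qa_pass, standup, sync_call.

deploy, design_review, handoff, planning, qa_pass, standup, sync_call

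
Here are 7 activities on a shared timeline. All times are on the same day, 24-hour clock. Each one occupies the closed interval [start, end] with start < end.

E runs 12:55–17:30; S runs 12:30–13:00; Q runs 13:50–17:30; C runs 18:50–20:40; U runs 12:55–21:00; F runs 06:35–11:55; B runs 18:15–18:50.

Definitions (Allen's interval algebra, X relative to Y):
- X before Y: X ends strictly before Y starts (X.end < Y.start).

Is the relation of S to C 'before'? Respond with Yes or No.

S = [12:30, 13:00], C = [18:50, 20:40].
Actual relation of S to C: before.
Asked whether 'before' holds → Yes.

Yes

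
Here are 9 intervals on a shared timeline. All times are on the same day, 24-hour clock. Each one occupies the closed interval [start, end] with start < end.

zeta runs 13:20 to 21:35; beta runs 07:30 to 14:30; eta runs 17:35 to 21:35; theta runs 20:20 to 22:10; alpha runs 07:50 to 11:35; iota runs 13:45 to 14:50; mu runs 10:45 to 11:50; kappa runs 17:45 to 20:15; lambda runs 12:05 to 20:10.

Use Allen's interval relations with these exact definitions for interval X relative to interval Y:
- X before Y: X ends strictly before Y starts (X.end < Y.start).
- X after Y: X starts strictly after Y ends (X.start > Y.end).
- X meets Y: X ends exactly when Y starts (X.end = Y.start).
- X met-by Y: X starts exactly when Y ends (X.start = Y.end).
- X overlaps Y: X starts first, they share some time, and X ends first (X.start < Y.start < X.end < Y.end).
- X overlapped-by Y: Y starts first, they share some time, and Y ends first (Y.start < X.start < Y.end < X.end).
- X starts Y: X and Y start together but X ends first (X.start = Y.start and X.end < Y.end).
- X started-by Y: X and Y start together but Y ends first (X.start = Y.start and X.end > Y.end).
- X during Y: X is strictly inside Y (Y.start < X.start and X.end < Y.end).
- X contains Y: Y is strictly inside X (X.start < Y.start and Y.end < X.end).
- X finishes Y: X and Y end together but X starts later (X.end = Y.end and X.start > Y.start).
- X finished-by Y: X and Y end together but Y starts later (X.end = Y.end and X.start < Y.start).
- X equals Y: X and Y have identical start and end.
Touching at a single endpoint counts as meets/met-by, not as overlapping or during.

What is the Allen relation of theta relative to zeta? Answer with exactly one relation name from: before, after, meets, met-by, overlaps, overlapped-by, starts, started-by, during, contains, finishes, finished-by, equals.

overlapped-by

theta = [20:20, 22:10]; zeta = [13:20, 21:35].
Compare endpoints: theta.start > zeta.start, theta.start < zeta.end, theta.end > zeta.start, theta.end > zeta.end.
That pattern is 'overlapped-by'.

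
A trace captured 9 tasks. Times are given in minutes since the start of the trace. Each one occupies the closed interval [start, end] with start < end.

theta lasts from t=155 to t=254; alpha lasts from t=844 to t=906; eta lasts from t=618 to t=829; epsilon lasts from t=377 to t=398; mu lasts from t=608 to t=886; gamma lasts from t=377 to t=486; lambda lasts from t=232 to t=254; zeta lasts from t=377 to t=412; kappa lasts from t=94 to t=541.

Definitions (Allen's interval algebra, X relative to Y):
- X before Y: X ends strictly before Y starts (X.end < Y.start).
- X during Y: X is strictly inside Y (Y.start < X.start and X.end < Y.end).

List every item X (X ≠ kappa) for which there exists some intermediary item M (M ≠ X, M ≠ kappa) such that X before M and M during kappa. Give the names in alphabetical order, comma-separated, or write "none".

lambda, theta

Target kappa = [t=94, t=541].
Intermediaries M with M during kappa: epsilon, gamma, lambda, theta, zeta.
Via epsilon — items with X before epsilon: lambda, theta.
Via gamma — items with X before gamma: lambda, theta.
Via lambda — items with X before lambda: none.
Via theta — items with X before theta: none.
Via zeta — items with X before zeta: lambda, theta.
Union: lambda, theta.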